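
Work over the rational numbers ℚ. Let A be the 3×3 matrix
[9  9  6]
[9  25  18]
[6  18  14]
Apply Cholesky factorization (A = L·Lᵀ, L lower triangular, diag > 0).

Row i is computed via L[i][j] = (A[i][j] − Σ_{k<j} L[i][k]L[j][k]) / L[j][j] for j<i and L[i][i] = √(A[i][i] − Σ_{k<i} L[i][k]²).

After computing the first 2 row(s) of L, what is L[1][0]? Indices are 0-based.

L[1][0] = 3

Step 1: L[0][0] = √(9) = 3.
  L[1][0] = (9) / L[0][0] = 3.
Step 2: L[1][1] = √(16) = 4.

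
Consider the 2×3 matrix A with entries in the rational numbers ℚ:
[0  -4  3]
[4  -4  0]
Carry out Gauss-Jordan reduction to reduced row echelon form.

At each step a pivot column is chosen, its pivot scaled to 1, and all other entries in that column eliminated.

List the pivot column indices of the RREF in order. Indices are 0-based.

pivot columns: 0, 1

step 1: exchange rows 0,1
step 1: normalize row 0 (÷4) = (1, -1, 0)
step 2: normalize row 1 (÷-4) = (0, 1, -3/4)
  row 0: subtract -1×row1 = (1, 0, -3/4)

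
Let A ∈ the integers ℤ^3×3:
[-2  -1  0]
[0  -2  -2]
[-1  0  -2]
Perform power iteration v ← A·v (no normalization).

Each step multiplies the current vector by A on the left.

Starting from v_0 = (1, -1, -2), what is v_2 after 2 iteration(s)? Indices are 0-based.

v_2 = (-4, -18, -5)

v_0 = (1, -1, -2).
v_1 = A·v_0 = (-1, 6, 3).
v_2 = A·v_1 = (-4, -18, -5).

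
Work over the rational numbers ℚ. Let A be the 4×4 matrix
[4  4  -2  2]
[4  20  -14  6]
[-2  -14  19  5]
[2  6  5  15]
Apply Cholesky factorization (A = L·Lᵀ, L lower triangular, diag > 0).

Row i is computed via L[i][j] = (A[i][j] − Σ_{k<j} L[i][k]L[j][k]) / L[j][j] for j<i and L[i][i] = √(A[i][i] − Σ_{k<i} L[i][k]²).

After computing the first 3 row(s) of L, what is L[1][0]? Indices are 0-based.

Step 1: L[0][0] = √(4) = 2.
  L[1][0] = (4) / L[0][0] = 2.
Step 2: L[1][1] = √(16) = 4.
  L[2][0] = (-2) / L[0][0] = -1.
  L[2][1] = (-12) / L[1][1] = -3.
Step 3: L[2][2] = √(9) = 3.

L[1][0] = 2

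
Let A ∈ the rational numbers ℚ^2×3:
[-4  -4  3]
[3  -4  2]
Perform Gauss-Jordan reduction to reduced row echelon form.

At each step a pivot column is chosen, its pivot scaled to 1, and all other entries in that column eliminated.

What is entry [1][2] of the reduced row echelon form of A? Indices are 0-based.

pivot(0,0)=-4: scale R0 → (1, 1, -3/4)
  clear (1,0): R1 −= (3)R0 → (0, -7, 17/4)
pivot(1,1)=-7: scale R1 → (0, 1, -17/28)
  clear (0,1): R0 −= (1)R1 → (1, 0, -1/7)

M[1][2] = -17/28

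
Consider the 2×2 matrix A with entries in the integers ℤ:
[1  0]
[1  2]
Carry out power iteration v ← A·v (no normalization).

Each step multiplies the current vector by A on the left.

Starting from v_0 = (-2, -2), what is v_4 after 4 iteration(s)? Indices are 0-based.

v_0 = (-2, -2).
v_1 = A·v_0 = (-2, -6).
v_2 = A·v_1 = (-2, -14).
v_3 = A·v_2 = (-2, -30).
v_4 = A·v_3 = (-2, -62).

v_4 = (-2, -62)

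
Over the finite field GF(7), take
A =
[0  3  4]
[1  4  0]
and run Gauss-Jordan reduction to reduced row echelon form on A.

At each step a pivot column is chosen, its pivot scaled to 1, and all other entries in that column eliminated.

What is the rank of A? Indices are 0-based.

rank = 2

pivot(0,0): swap R0↔R1
pivot(0,0)=1: scale R0 → (1, 4, 0)
pivot(1,1)=3: scale R1 → (0, 1, 6)
  clear (0,1): R0 −= (4)R1 → (1, 0, 4)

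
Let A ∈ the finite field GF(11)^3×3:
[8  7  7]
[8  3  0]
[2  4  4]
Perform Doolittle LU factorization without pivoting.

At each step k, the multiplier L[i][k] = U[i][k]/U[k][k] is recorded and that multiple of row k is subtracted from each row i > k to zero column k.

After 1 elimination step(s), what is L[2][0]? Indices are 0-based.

L[2][0] = 3

Step 1: pivot at (0,0) is 8.
  row1 ← row1 − (1)·row0  ⇒  L[1][0]=1, U row1=(0, 7, 4)
  row2 ← row2 − (3)·row0  ⇒  L[2][0]=3, U row2=(0, 5, 5)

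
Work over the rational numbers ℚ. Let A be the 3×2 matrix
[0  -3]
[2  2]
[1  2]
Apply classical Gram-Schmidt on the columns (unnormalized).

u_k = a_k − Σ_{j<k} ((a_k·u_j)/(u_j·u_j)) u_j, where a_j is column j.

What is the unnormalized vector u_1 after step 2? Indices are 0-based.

u_1 = (-3, -2/5, 4/5)

Step 1: u_0 = a_0 = (0, 2, 1).
Step 2: u_1 = a_1 − (6/5)·u_0 = (-3, -2/5, 4/5).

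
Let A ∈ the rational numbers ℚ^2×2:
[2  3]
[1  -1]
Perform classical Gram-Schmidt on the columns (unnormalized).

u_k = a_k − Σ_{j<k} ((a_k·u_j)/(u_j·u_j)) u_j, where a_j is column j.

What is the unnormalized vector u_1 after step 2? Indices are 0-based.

Step 1: u_0 = a_0 = (2, 1).
Step 2: u_1 = a_1 − (1)·u_0 = (1, -2).

u_1 = (1, -2)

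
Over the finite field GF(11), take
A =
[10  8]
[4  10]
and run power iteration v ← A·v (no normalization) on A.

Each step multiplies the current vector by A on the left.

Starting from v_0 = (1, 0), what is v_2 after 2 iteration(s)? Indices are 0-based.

v_0 = (1, 0).
v_1 = A·v_0 = (10, 4).
v_2 = A·v_1 = (0, 3).

v_2 = (0, 3)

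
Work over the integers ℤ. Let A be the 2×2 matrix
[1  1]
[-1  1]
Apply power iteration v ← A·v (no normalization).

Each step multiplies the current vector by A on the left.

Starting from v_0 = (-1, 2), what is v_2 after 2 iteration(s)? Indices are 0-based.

v_0 = (-1, 2).
v_1 = A·v_0 = (1, 3).
v_2 = A·v_1 = (4, 2).

v_2 = (4, 2)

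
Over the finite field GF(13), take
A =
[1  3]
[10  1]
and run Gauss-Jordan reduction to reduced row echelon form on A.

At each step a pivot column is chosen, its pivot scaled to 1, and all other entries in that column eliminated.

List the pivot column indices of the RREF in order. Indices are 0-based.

step 1: normalize row 0 (÷1) = (1, 3)
  row 1: subtract 10×row0 = (0, 10)
step 2: normalize row 1 (÷10) = (0, 1)
  row 0: subtract 3×row1 = (1, 0)

pivot columns: 0, 1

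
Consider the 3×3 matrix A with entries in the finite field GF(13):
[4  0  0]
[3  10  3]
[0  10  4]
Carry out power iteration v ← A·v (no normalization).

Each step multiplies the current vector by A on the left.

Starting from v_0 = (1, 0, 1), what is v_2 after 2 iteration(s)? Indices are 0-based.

v_2 = (3, 6, 11)

v_0 = (1, 0, 1).
v_1 = A·v_0 = (4, 6, 4).
v_2 = A·v_1 = (3, 6, 11).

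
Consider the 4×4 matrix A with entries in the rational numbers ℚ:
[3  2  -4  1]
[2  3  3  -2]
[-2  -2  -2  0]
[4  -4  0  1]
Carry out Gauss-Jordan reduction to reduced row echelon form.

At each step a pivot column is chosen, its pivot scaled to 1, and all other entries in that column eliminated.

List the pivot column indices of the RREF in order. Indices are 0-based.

step 1: normalize row 0 (÷3) = (1, 2/3, -4/3, 1/3)
  row 1: subtract 2×row0 = (0, 5/3, 17/3, -8/3)
  row 2: subtract -2×row0 = (0, -2/3, -14/3, 2/3)
  row 3: subtract 4×row0 = (0, -20/3, 16/3, -1/3)
step 2: normalize row 1 (÷5/3) = (0, 1, 17/5, -8/5)
  row 0: subtract 2/3×row1 = (1, 0, -18/5, 7/5)
  row 2: subtract -2/3×row1 = (0, 0, -12/5, -2/5)
  row 3: subtract -20/3×row1 = (0, 0, 28, -11)
step 3: normalize row 2 (÷-12/5) = (0, 0, 1, 1/6)
  row 0: subtract -18/5×row2 = (1, 0, 0, 2)
  row 1: subtract 17/5×row2 = (0, 1, 0, -13/6)
  row 3: subtract 28×row2 = (0, 0, 0, -47/3)
step 4: normalize row 3 (÷-47/3) = (0, 0, 0, 1)
  row 0: subtract 2×row3 = (1, 0, 0, 0)
  row 1: subtract -13/6×row3 = (0, 1, 0, 0)
  row 2: subtract 1/6×row3 = (0, 0, 1, 0)

pivot columns: 0, 1, 2, 3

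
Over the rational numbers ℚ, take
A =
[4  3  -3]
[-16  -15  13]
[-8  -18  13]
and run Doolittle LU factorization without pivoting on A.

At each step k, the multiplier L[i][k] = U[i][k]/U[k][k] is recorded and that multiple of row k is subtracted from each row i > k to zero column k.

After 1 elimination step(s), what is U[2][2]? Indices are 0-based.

[col 0] pivot 4
  R1 -= -4*R0 → (0, -3, 1)  (L[1][0] := -4)
  R2 -= -2*R0 → (0, -12, 7)  (L[2][0] := -2)

U[2][2] = 7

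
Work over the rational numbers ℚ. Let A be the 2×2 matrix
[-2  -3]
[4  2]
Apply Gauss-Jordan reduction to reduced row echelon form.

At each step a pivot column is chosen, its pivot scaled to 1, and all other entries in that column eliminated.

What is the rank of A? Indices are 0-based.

[1] R0 /= -2  ⇒  (1, 3/2)
     R1 -= 4·R0  ⇒  (0, -4)
[2] R1 /= -4  ⇒  (0, 1)
     R0 -= 3/2·R1  ⇒  (1, 0)

rank = 2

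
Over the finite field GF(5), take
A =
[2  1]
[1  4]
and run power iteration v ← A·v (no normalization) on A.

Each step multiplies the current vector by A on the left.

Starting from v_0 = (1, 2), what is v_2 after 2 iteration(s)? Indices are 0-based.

v_0 = (1, 2).
v_1 = A·v_0 = (4, 4).
v_2 = A·v_1 = (2, 0).

v_2 = (2, 0)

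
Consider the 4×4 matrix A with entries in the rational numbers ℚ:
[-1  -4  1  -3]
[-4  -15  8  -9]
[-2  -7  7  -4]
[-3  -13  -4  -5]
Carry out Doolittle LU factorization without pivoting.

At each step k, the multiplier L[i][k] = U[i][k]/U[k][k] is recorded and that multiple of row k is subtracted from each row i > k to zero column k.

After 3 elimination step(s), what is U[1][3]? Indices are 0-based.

k=0: U[0][0]=-1
  eliminate (1,0): mult=4, new row 1: (0, 1, 4, 3); set L[1][0]=4
  eliminate (2,0): mult=2, new row 2: (0, 1, 5, 2); set L[2][0]=2
  eliminate (3,0): mult=3, new row 3: (0, -1, -7, 4); set L[3][0]=3
k=1: U[1][1]=1
  eliminate (2,1): mult=1, new row 2: (0, 0, 1, -1); set L[2][1]=1
  eliminate (3,1): mult=-1, new row 3: (0, 0, -3, 7); set L[3][1]=-1
k=2: U[2][2]=1
  eliminate (3,2): mult=-3, new row 3: (0, 0, 0, 4); set L[3][2]=-3

U[1][3] = 3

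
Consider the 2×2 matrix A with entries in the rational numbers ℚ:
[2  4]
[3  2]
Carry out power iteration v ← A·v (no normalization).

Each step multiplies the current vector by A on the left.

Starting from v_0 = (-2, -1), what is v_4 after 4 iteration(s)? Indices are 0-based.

v_0 = (-2, -1).
v_1 = A·v_0 = (-8, -8).
v_2 = A·v_1 = (-48, -40).
v_3 = A·v_2 = (-256, -224).
v_4 = A·v_3 = (-1408, -1216).

v_4 = (-1408, -1216)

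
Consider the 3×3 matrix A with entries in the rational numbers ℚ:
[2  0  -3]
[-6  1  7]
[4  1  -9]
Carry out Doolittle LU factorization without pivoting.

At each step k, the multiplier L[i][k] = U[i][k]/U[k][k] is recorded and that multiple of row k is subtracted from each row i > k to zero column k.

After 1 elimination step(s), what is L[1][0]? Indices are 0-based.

k=0: U[0][0]=2
  eliminate (1,0): mult=-3, new row 1: (0, 1, -2); set L[1][0]=-3
  eliminate (2,0): mult=2, new row 2: (0, 1, -3); set L[2][0]=2

L[1][0] = -3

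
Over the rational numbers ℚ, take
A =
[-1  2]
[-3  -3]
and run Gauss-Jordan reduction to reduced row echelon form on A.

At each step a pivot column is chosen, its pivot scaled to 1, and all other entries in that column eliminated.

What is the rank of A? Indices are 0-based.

pivot(0,0)=-1: scale R0 → (1, -2)
  clear (1,0): R1 −= (-3)R0 → (0, -9)
pivot(1,1)=-9: scale R1 → (0, 1)
  clear (0,1): R0 −= (-2)R1 → (1, 0)

rank = 2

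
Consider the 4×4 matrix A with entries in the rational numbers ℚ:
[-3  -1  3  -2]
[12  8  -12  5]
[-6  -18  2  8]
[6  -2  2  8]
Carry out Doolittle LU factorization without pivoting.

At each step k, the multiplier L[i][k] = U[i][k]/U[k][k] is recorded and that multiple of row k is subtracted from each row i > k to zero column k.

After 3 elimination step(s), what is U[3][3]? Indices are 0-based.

U[3][3] = 1

Step 1: pivot at (0,0) is -3.
  row1 ← row1 − (-4)·row0  ⇒  L[1][0]=-4, U row1=(0, 4, 0, -3)
  row2 ← row2 − (2)·row0  ⇒  L[2][0]=2, U row2=(0, -16, -4, 12)
  row3 ← row3 − (-2)·row0  ⇒  L[3][0]=-2, U row3=(0, -4, 8, 4)
Step 2: pivot at (1,1) is 4.
  row2 ← row2 − (-4)·row1  ⇒  L[2][1]=-4, U row2=(0, 0, -4, 0)
  row3 ← row3 − (-1)·row1  ⇒  L[3][1]=-1, U row3=(0, 0, 8, 1)
Step 3: pivot at (2,2) is -4.
  row3 ← row3 − (-2)·row2  ⇒  L[3][2]=-2, U row3=(0, 0, 0, 1)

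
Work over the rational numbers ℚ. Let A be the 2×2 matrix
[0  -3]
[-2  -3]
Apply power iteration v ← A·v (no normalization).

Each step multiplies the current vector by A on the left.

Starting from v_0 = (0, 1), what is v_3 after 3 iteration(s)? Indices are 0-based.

v_3 = (-45, -63)

v_0 = (0, 1).
v_1 = A·v_0 = (-3, -3).
v_2 = A·v_1 = (9, 15).
v_3 = A·v_2 = (-45, -63).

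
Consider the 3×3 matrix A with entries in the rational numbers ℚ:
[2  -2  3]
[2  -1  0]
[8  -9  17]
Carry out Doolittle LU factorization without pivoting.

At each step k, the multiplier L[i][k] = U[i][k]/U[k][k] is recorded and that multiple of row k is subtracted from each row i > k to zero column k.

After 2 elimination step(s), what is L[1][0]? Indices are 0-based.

k=0: U[0][0]=2
  eliminate (1,0): mult=1, new row 1: (0, 1, -3); set L[1][0]=1
  eliminate (2,0): mult=4, new row 2: (0, -1, 5); set L[2][0]=4
k=1: U[1][1]=1
  eliminate (2,1): mult=-1, new row 2: (0, 0, 2); set L[2][1]=-1

L[1][0] = 1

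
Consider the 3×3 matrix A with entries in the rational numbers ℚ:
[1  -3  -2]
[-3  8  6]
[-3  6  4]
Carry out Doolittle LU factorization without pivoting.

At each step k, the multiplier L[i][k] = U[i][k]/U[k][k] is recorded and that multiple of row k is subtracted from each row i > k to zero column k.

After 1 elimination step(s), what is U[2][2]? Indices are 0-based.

Step 1: pivot at (0,0) is 1.
  row1 ← row1 − (-3)·row0  ⇒  L[1][0]=-3, U row1=(0, -1, 0)
  row2 ← row2 − (-3)·row0  ⇒  L[2][0]=-3, U row2=(0, -3, -2)

U[2][2] = -2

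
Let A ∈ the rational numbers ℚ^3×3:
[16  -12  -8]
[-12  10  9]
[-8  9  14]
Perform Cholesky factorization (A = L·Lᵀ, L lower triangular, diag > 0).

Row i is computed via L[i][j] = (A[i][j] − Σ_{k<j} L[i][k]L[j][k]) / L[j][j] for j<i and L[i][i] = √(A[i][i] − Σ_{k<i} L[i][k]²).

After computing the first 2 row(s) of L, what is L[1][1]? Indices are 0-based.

Step 1: L[0][0] = √(16) = 4.
  L[1][0] = (-12) / L[0][0] = -3.
Step 2: L[1][1] = √(1) = 1.

L[1][1] = 1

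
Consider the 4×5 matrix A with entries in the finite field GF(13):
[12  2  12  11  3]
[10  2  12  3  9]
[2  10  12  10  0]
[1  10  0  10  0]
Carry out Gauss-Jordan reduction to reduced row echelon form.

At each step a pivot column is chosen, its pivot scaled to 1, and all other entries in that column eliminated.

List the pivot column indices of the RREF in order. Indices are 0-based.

[1] R0 /= 12  ⇒  (1, 11, 1, 2, 10)
     R1 -= 10·R0  ⇒  (0, 9, 2, 9, 0)
     R2 -= 2·R0  ⇒  (0, 1, 10, 6, 6)
     R3 -= 1·R0  ⇒  (0, 12, 12, 8, 3)
[2] R1 /= 9  ⇒  (0, 1, 6, 1, 0)
     R0 -= 11·R1  ⇒  (1, 0, 0, 4, 10)
     R2 -= 1·R1  ⇒  (0, 0, 4, 5, 6)
     R3 -= 12·R1  ⇒  (0, 0, 5, 9, 3)
[3] R2 /= 4  ⇒  (0, 0, 1, 11, 8)
     R1 -= 6·R2  ⇒  (0, 1, 0, 0, 4)
     R3 -= 5·R2  ⇒  (0, 0, 0, 6, 2)
[4] R3 /= 6  ⇒  (0, 0, 0, 1, 9)
     R0 -= 4·R3  ⇒  (1, 0, 0, 0, 0)
     R2 -= 11·R3  ⇒  (0, 0, 1, 0, 0)

pivot columns: 0, 1, 2, 3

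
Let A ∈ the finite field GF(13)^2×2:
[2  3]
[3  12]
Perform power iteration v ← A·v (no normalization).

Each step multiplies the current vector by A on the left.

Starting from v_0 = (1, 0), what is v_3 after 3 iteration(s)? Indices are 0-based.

v_0 = (1, 0).
v_1 = A·v_0 = (2, 3).
v_2 = A·v_1 = (0, 3).
v_3 = A·v_2 = (9, 10).

v_3 = (9, 10)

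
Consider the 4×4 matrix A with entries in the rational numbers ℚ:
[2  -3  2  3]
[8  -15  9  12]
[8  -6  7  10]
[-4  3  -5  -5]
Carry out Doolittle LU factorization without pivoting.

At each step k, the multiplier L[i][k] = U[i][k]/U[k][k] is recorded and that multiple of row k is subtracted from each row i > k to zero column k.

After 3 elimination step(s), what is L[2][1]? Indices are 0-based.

Step 1: pivot at (0,0) is 2.
  row1 ← row1 − (4)·row0  ⇒  L[1][0]=4, U row1=(0, -3, 1, 0)
  row2 ← row2 − (4)·row0  ⇒  L[2][0]=4, U row2=(0, 6, -1, -2)
  row3 ← row3 − (-2)·row0  ⇒  L[3][0]=-2, U row3=(0, -3, -1, 1)
Step 2: pivot at (1,1) is -3.
  row2 ← row2 − (-2)·row1  ⇒  L[2][1]=-2, U row2=(0, 0, 1, -2)
  row3 ← row3 − (1)·row1  ⇒  L[3][1]=1, U row3=(0, 0, -2, 1)
Step 3: pivot at (2,2) is 1.
  row3 ← row3 − (-2)·row2  ⇒  L[3][2]=-2, U row3=(0, 0, 0, -3)

L[2][1] = -2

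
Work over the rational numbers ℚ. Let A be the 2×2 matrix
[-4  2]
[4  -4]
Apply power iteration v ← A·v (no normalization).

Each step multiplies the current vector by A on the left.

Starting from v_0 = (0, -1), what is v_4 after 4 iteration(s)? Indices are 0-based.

v_4 = (768, -1088)

v_0 = (0, -1).
v_1 = A·v_0 = (-2, 4).
v_2 = A·v_1 = (16, -24).
v_3 = A·v_2 = (-112, 160).
v_4 = A·v_3 = (768, -1088).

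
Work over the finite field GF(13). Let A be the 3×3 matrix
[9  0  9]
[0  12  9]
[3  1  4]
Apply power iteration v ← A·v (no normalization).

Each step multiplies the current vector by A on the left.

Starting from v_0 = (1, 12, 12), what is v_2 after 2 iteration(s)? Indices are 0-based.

v_2 = (8, 3, 10)

v_0 = (1, 12, 12).
v_1 = A·v_0 = (0, 5, 11).
v_2 = A·v_1 = (8, 3, 10).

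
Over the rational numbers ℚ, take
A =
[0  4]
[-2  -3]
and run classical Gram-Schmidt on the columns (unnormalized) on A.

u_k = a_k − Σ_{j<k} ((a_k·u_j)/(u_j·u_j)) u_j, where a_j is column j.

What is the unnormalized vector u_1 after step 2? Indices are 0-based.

Step 1: u_0 = a_0 = (0, -2).
Step 2: u_1 = a_1 − (3/2)·u_0 = (4, 0).

u_1 = (4, 0)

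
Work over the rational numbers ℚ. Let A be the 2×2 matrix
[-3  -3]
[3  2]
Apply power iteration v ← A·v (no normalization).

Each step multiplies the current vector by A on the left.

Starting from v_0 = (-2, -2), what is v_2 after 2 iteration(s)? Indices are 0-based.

v_2 = (-6, 16)

v_0 = (-2, -2).
v_1 = A·v_0 = (12, -10).
v_2 = A·v_1 = (-6, 16).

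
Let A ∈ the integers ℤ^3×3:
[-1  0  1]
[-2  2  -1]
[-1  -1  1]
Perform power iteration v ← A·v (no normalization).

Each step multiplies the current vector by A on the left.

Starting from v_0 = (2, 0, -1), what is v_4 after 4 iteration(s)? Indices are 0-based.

v_0 = (2, 0, -1).
v_1 = A·v_0 = (-3, -3, -3).
v_2 = A·v_1 = (0, 3, 3).
v_3 = A·v_2 = (3, 3, 0).
v_4 = A·v_3 = (-3, 0, -6).

v_4 = (-3, 0, -6)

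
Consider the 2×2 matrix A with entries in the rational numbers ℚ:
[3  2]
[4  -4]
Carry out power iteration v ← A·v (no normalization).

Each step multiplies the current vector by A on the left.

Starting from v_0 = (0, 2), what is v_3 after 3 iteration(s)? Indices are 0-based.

v_3 = (84, -208)

v_0 = (0, 2).
v_1 = A·v_0 = (4, -8).
v_2 = A·v_1 = (-4, 48).
v_3 = A·v_2 = (84, -208).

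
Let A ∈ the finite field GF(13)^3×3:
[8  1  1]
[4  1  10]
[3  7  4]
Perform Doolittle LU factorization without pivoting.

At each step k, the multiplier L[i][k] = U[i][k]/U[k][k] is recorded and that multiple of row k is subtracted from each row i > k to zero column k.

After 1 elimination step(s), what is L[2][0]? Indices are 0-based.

k=0: U[0][0]=8
  eliminate (1,0): mult=7, new row 1: (0, 7, 3); set L[1][0]=7
  eliminate (2,0): mult=2, new row 2: (0, 5, 2); set L[2][0]=2

L[2][0] = 2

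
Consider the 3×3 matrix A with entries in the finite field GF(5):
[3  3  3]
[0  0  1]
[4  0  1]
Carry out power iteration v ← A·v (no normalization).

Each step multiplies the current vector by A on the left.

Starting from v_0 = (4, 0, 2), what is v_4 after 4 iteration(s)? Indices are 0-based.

v_0 = (4, 0, 2).
v_1 = A·v_0 = (3, 2, 3).
v_2 = A·v_1 = (4, 3, 0).
v_3 = A·v_2 = (1, 0, 1).
v_4 = A·v_3 = (1, 1, 0).

v_4 = (1, 1, 0)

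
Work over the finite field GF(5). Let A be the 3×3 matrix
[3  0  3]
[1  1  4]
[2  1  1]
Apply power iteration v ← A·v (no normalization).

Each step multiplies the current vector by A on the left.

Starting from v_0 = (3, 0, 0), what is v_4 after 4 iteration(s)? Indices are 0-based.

v_4 = (2, 2, 4)

v_0 = (3, 0, 0).
v_1 = A·v_0 = (4, 3, 1).
v_2 = A·v_1 = (0, 1, 2).
v_3 = A·v_2 = (1, 4, 3).
v_4 = A·v_3 = (2, 2, 4).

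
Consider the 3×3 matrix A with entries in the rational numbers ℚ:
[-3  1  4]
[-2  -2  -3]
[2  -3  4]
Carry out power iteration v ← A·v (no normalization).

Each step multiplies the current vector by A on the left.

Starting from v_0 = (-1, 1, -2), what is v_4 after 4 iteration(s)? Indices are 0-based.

v_4 = (-1183, 1341, -2986)

v_0 = (-1, 1, -2).
v_1 = A·v_0 = (-4, 6, -13).
v_2 = A·v_1 = (-34, 35, -78).
v_3 = A·v_2 = (-175, 232, -485).
v_4 = A·v_3 = (-1183, 1341, -2986).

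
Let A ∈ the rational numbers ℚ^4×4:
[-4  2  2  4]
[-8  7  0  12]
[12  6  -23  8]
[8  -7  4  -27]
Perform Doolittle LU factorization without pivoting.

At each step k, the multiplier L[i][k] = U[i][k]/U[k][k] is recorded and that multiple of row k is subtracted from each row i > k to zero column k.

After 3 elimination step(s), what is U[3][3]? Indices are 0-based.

U[3][3] = 1

k=0: U[0][0]=-4
  eliminate (1,0): mult=2, new row 1: (0, 3, -4, 4); set L[1][0]=2
  eliminate (2,0): mult=-3, new row 2: (0, 12, -17, 20); set L[2][0]=-3
  eliminate (3,0): mult=-2, new row 3: (0, -3, 8, -19); set L[3][0]=-2
k=1: U[1][1]=3
  eliminate (2,1): mult=4, new row 2: (0, 0, -1, 4); set L[2][1]=4
  eliminate (3,1): mult=-1, new row 3: (0, 0, 4, -15); set L[3][1]=-1
k=2: U[2][2]=-1
  eliminate (3,2): mult=-4, new row 3: (0, 0, 0, 1); set L[3][2]=-4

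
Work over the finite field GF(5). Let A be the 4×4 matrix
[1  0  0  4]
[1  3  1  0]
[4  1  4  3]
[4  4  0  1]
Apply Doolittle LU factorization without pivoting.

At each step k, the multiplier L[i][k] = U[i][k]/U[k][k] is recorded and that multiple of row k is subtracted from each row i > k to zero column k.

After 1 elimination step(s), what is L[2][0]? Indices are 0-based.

k=0: U[0][0]=1
  eliminate (1,0): mult=1, new row 1: (0, 3, 1, 1); set L[1][0]=1
  eliminate (2,0): mult=4, new row 2: (0, 1, 4, 2); set L[2][0]=4
  eliminate (3,0): mult=4, new row 3: (0, 4, 0, 0); set L[3][0]=4

L[2][0] = 4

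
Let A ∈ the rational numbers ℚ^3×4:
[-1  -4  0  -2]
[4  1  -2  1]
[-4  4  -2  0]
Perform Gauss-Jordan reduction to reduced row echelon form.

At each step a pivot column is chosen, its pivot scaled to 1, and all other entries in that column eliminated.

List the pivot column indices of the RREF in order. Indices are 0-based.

pivot columns: 0, 1, 2

[1] R0 /= -1  ⇒  (1, 4, 0, 2)
     R1 -= 4·R0  ⇒  (0, -15, -2, -7)
     R2 -= -4·R0  ⇒  (0, 20, -2, 8)
[2] R1 /= -15  ⇒  (0, 1, 2/15, 7/15)
     R0 -= 4·R1  ⇒  (1, 0, -8/15, 2/15)
     R2 -= 20·R1  ⇒  (0, 0, -14/3, -4/3)
[3] R2 /= -14/3  ⇒  (0, 0, 1, 2/7)
     R0 -= -8/15·R2  ⇒  (1, 0, 0, 2/7)
     R1 -= 2/15·R2  ⇒  (0, 1, 0, 3/7)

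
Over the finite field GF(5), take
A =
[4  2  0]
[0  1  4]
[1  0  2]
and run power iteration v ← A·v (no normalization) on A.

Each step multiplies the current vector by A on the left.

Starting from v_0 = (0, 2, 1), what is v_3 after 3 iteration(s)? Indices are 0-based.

v_0 = (0, 2, 1).
v_1 = A·v_0 = (4, 1, 2).
v_2 = A·v_1 = (3, 4, 3).
v_3 = A·v_2 = (0, 1, 4).

v_3 = (0, 1, 4)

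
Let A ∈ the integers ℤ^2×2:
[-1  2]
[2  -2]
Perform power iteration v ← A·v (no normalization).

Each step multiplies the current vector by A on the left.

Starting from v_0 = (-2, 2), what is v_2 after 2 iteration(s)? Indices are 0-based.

v_0 = (-2, 2).
v_1 = A·v_0 = (6, -8).
v_2 = A·v_1 = (-22, 28).

v_2 = (-22, 28)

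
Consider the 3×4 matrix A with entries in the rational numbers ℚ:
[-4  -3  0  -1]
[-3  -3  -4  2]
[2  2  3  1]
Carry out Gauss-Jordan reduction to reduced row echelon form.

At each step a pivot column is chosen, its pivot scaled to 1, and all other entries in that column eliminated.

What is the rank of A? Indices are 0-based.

rank = 3

pivot(0,0)=-4: scale R0 → (1, 3/4, 0, 1/4)
  clear (1,0): R1 −= (-3)R0 → (0, -3/4, -4, 11/4)
  clear (2,0): R2 −= (2)R0 → (0, 1/2, 3, 1/2)
pivot(1,1)=-3/4: scale R1 → (0, 1, 16/3, -11/3)
  clear (0,1): R0 −= (3/4)R1 → (1, 0, -4, 3)
  clear (2,1): R2 −= (1/2)R1 → (0, 0, 1/3, 7/3)
pivot(2,2)=1/3: scale R2 → (0, 0, 1, 7)
  clear (0,2): R0 −= (-4)R2 → (1, 0, 0, 31)
  clear (1,2): R1 −= (16/3)R2 → (0, 1, 0, -41)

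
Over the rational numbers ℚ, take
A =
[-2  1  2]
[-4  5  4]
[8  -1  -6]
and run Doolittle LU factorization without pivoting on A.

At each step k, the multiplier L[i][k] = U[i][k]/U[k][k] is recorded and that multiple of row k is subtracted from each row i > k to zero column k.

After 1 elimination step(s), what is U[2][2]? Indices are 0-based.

U[2][2] = 2

k=0: U[0][0]=-2
  eliminate (1,0): mult=2, new row 1: (0, 3, 0); set L[1][0]=2
  eliminate (2,0): mult=-4, new row 2: (0, 3, 2); set L[2][0]=-4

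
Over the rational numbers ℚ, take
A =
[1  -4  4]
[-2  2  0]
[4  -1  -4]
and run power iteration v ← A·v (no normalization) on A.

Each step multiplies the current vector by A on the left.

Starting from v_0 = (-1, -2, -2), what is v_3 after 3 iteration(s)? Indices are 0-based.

v_0 = (-1, -2, -2).
v_1 = A·v_0 = (-1, -2, 6).
v_2 = A·v_1 = (31, -2, -26).
v_3 = A·v_2 = (-65, -66, 230).

v_3 = (-65, -66, 230)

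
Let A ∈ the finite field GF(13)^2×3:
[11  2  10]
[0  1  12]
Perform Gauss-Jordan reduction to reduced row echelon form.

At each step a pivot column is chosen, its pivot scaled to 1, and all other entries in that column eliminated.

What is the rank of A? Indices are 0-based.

rank = 2

[1] R0 /= 11  ⇒  (1, 12, 8)
[2] R1 /= 1  ⇒  (0, 1, 12)
     R0 -= 12·R1  ⇒  (1, 0, 7)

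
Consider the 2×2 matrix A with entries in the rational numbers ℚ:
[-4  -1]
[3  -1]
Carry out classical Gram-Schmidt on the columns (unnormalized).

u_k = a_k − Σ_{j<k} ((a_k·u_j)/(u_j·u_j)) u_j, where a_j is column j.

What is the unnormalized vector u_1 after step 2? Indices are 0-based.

Step 1: u_0 = a_0 = (-4, 3).
Step 2: u_1 = a_1 − (1/25)·u_0 = (-21/25, -28/25).

u_1 = (-21/25, -28/25)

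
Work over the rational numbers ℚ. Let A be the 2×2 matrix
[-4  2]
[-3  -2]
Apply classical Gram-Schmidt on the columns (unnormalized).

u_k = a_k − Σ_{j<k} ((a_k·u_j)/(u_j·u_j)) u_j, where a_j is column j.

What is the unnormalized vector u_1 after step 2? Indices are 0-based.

u_1 = (42/25, -56/25)

Step 1: u_0 = a_0 = (-4, -3).
Step 2: u_1 = a_1 − (-2/25)·u_0 = (42/25, -56/25).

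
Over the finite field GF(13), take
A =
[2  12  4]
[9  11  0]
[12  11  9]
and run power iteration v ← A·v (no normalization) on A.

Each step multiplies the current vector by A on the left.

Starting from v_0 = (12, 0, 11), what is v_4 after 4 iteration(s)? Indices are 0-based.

v_0 = (12, 0, 11).
v_1 = A·v_0 = (3, 4, 9).
v_2 = A·v_1 = (12, 6, 5).
v_3 = A·v_2 = (12, 5, 8).
v_4 = A·v_3 = (12, 7, 11).

v_4 = (12, 7, 11)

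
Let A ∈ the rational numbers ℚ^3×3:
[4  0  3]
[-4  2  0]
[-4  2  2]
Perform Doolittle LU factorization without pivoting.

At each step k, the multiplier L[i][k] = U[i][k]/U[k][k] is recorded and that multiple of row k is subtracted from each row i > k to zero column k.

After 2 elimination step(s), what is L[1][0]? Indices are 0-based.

L[1][0] = -1

[col 0] pivot 4
  R1 -= -1*R0 → (0, 2, 3)  (L[1][0] := -1)
  R2 -= -1*R0 → (0, 2, 5)  (L[2][0] := -1)
[col 1] pivot 2
  R2 -= 1*R1 → (0, 0, 2)  (L[2][1] := 1)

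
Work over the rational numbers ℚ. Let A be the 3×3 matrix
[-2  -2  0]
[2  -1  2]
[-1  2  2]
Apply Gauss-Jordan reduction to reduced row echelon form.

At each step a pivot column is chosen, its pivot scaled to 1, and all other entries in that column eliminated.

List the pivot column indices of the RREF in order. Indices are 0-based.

pivot columns: 0, 1, 2

[1] R0 /= -2  ⇒  (1, 1, 0)
     R1 -= 2·R0  ⇒  (0, -3, 2)
     R2 -= -1·R0  ⇒  (0, 3, 2)
[2] R1 /= -3  ⇒  (0, 1, -2/3)
     R0 -= 1·R1  ⇒  (1, 0, 2/3)
     R2 -= 3·R1  ⇒  (0, 0, 4)
[3] R2 /= 4  ⇒  (0, 0, 1)
     R0 -= 2/3·R2  ⇒  (1, 0, 0)
     R1 -= -2/3·R2  ⇒  (0, 1, 0)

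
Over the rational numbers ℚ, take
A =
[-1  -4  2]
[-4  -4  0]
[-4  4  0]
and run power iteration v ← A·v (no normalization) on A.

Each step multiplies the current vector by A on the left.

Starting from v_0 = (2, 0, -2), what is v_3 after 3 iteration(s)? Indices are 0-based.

v_0 = (2, 0, -2).
v_1 = A·v_0 = (-6, -8, -8).
v_2 = A·v_1 = (22, 56, -8).
v_3 = A·v_2 = (-262, -312, 136).

v_3 = (-262, -312, 136)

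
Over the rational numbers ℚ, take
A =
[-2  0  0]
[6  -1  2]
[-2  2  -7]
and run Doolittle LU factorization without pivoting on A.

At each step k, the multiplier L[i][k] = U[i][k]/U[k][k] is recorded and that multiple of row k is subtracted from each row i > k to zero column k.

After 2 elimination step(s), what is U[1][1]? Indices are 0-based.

Step 1: pivot at (0,0) is -2.
  row1 ← row1 − (-3)·row0  ⇒  L[1][0]=-3, U row1=(0, -1, 2)
  row2 ← row2 − (1)·row0  ⇒  L[2][0]=1, U row2=(0, 2, -7)
Step 2: pivot at (1,1) is -1.
  row2 ← row2 − (-2)·row1  ⇒  L[2][1]=-2, U row2=(0, 0, -3)

U[1][1] = -1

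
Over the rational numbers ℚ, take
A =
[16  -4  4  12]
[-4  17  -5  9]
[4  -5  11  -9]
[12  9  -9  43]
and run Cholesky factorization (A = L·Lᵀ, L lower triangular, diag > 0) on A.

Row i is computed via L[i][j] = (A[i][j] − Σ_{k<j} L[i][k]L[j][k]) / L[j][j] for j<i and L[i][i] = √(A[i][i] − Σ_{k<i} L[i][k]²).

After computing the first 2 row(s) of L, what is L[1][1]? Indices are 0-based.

L[1][1] = 4

Step 1: L[0][0] = √(16) = 4.
  L[1][0] = (-4) / L[0][0] = -1.
Step 2: L[1][1] = √(16) = 4.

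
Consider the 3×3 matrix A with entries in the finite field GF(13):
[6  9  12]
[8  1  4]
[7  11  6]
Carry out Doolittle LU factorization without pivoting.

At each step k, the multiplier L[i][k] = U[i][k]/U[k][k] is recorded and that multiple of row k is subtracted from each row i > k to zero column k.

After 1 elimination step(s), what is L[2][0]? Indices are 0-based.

L[2][0] = 12

Step 1: pivot at (0,0) is 6.
  row1 ← row1 − (10)·row0  ⇒  L[1][0]=10, U row1=(0, 2, 1)
  row2 ← row2 − (12)·row0  ⇒  L[2][0]=12, U row2=(0, 7, 5)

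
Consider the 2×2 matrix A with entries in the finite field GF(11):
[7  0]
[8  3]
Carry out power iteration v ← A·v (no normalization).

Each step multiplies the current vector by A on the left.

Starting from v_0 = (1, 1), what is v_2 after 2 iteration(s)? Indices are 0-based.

v_0 = (1, 1).
v_1 = A·v_0 = (7, 0).
v_2 = A·v_1 = (5, 1).

v_2 = (5, 1)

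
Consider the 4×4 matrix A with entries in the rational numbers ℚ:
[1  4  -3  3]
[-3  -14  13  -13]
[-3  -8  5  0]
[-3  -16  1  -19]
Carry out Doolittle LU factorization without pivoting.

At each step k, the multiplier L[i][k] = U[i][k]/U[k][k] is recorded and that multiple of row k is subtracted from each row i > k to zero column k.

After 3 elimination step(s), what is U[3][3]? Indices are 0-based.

k=0: U[0][0]=1
  eliminate (1,0): mult=-3, new row 1: (0, -2, 4, -4); set L[1][0]=-3
  eliminate (2,0): mult=-3, new row 2: (0, 4, -4, 9); set L[2][0]=-3
  eliminate (3,0): mult=-3, new row 3: (0, -4, -8, -10); set L[3][0]=-3
k=1: U[1][1]=-2
  eliminate (2,1): mult=-2, new row 2: (0, 0, 4, 1); set L[2][1]=-2
  eliminate (3,1): mult=2, new row 3: (0, 0, -16, -2); set L[3][1]=2
k=2: U[2][2]=4
  eliminate (3,2): mult=-4, new row 3: (0, 0, 0, 2); set L[3][2]=-4

U[3][3] = 2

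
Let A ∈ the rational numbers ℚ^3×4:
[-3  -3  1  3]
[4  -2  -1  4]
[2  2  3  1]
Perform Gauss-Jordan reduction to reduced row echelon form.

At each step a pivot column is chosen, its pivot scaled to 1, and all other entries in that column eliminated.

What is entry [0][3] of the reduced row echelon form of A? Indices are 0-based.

M[0][3] = 37/66

step 1: normalize row 0 (÷-3) = (1, 1, -1/3, -1)
  row 1: subtract 4×row0 = (0, -6, 1/3, 8)
  row 2: subtract 2×row0 = (0, 0, 11/3, 3)
step 2: normalize row 1 (÷-6) = (0, 1, -1/18, -4/3)
  row 0: subtract 1×row1 = (1, 0, -5/18, 1/3)
step 3: normalize row 2 (÷11/3) = (0, 0, 1, 9/11)
  row 0: subtract -5/18×row2 = (1, 0, 0, 37/66)
  row 1: subtract -1/18×row2 = (0, 1, 0, -85/66)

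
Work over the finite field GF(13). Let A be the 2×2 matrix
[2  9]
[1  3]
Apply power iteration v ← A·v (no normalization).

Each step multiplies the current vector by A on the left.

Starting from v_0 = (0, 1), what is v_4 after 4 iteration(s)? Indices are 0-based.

v_4 = (4, 3)

v_0 = (0, 1).
v_1 = A·v_0 = (9, 3).
v_2 = A·v_1 = (6, 5).
v_3 = A·v_2 = (5, 8).
v_4 = A·v_3 = (4, 3).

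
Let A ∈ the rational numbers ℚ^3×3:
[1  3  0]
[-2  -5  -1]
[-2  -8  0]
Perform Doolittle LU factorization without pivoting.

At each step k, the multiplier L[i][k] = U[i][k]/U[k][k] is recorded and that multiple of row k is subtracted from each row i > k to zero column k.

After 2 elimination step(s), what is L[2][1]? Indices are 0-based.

L[2][1] = -2

Step 1: pivot at (0,0) is 1.
  row1 ← row1 − (-2)·row0  ⇒  L[1][0]=-2, U row1=(0, 1, -1)
  row2 ← row2 − (-2)·row0  ⇒  L[2][0]=-2, U row2=(0, -2, 0)
Step 2: pivot at (1,1) is 1.
  row2 ← row2 − (-2)·row1  ⇒  L[2][1]=-2, U row2=(0, 0, -2)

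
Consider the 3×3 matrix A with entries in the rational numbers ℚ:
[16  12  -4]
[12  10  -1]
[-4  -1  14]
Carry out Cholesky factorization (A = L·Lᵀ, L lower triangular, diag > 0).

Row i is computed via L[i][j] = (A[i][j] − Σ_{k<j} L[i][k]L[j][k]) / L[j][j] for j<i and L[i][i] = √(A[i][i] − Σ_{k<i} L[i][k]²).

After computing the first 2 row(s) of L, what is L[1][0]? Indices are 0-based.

Step 1: L[0][0] = √(16) = 4.
  L[1][0] = (12) / L[0][0] = 3.
Step 2: L[1][1] = √(1) = 1.

L[1][0] = 3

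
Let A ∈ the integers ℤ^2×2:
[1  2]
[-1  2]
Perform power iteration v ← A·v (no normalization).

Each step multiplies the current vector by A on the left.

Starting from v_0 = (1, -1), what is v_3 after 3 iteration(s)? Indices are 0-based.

v_0 = (1, -1).
v_1 = A·v_0 = (-1, -3).
v_2 = A·v_1 = (-7, -5).
v_3 = A·v_2 = (-17, -3).

v_3 = (-17, -3)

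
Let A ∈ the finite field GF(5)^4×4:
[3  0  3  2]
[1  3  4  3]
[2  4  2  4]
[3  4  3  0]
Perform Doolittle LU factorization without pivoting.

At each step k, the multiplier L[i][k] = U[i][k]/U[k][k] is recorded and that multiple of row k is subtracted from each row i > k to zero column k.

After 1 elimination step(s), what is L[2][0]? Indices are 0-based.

L[2][0] = 4

[col 0] pivot 3
  R1 -= 2*R0 → (0, 3, 3, 4)  (L[1][0] := 2)
  R2 -= 4*R0 → (0, 4, 0, 1)  (L[2][0] := 4)
  R3 -= 1*R0 → (0, 4, 0, 3)  (L[3][0] := 1)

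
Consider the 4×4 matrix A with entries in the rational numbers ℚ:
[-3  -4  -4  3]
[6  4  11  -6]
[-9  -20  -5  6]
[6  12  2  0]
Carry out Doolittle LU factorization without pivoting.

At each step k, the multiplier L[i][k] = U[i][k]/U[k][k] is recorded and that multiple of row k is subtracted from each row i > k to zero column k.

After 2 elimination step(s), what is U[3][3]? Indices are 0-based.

U[3][3] = 6

Step 1: pivot at (0,0) is -3.
  row1 ← row1 − (-2)·row0  ⇒  L[1][0]=-2, U row1=(0, -4, 3, 0)
  row2 ← row2 − (3)·row0  ⇒  L[2][0]=3, U row2=(0, -8, 7, -3)
  row3 ← row3 − (-2)·row0  ⇒  L[3][0]=-2, U row3=(0, 4, -6, 6)
Step 2: pivot at (1,1) is -4.
  row2 ← row2 − (2)·row1  ⇒  L[2][1]=2, U row2=(0, 0, 1, -3)
  row3 ← row3 − (-1)·row1  ⇒  L[3][1]=-1, U row3=(0, 0, -3, 6)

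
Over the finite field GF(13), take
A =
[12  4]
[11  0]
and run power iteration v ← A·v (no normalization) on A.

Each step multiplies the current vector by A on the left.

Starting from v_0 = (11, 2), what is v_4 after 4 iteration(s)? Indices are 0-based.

v_4 = (12, 3)

v_0 = (11, 2).
v_1 = A·v_0 = (10, 4).
v_2 = A·v_1 = (6, 6).
v_3 = A·v_2 = (5, 1).
v_4 = A·v_3 = (12, 3).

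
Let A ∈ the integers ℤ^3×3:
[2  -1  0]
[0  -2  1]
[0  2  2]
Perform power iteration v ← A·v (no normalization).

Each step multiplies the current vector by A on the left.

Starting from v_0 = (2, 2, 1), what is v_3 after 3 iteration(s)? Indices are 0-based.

v_3 = (2, -18, 36)

v_0 = (2, 2, 1).
v_1 = A·v_0 = (2, -3, 6).
v_2 = A·v_1 = (7, 12, 6).
v_3 = A·v_2 = (2, -18, 36).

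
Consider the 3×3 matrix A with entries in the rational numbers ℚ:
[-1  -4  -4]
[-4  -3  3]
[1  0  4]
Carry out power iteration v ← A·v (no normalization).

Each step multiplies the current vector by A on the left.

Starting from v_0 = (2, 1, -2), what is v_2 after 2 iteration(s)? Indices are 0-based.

v_2 = (90, 25, -22)

v_0 = (2, 1, -2).
v_1 = A·v_0 = (2, -17, -6).
v_2 = A·v_1 = (90, 25, -22).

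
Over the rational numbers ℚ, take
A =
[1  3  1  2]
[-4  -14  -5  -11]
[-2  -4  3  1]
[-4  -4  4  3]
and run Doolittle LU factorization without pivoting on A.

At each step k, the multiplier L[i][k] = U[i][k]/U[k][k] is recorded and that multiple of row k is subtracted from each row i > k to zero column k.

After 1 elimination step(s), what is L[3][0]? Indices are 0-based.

L[3][0] = -4

[col 0] pivot 1
  R1 -= -4*R0 → (0, -2, -1, -3)  (L[1][0] := -4)
  R2 -= -2*R0 → (0, 2, 5, 5)  (L[2][0] := -2)
  R3 -= -4*R0 → (0, 8, 8, 11)  (L[3][0] := -4)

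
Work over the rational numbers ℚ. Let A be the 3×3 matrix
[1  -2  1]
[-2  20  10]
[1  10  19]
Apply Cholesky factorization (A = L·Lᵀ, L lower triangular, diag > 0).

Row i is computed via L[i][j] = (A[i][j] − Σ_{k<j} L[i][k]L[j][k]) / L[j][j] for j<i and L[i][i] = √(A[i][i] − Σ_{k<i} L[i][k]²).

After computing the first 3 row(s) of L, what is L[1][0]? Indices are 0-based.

Step 1: L[0][0] = √(1) = 1.
  L[1][0] = (-2) / L[0][0] = -2.
Step 2: L[1][1] = √(16) = 4.
  L[2][0] = (1) / L[0][0] = 1.
  L[2][1] = (12) / L[1][1] = 3.
Step 3: L[2][2] = √(9) = 3.

L[1][0] = -2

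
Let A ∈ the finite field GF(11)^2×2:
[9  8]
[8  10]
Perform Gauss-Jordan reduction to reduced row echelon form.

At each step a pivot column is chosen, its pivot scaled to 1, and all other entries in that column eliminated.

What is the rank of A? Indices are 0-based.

rank = 2

step 1: normalize row 0 (÷9) = (1, 7)
  row 1: subtract 8×row0 = (0, 9)
step 2: normalize row 1 (÷9) = (0, 1)
  row 0: subtract 7×row1 = (1, 0)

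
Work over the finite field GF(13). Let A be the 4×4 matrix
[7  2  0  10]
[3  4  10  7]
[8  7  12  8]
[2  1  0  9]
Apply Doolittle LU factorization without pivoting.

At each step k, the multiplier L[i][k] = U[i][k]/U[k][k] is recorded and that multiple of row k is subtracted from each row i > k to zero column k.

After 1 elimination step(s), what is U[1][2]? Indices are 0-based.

[col 0] pivot 7
  R1 -= 6*R0 → (0, 5, 10, 12)  (L[1][0] := 6)
  R2 -= 3*R0 → (0, 1, 12, 4)  (L[2][0] := 3)
  R3 -= 4*R0 → (0, 6, 0, 8)  (L[3][0] := 4)

U[1][2] = 10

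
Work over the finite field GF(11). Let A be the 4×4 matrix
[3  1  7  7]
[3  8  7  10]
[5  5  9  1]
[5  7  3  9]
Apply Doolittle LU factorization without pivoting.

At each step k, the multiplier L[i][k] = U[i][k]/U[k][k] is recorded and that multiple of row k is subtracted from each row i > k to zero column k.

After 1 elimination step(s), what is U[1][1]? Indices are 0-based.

k=0: U[0][0]=3
  eliminate (1,0): mult=1, new row 1: (0, 7, 0, 3); set L[1][0]=1
  eliminate (2,0): mult=9, new row 2: (0, 7, 1, 4); set L[2][0]=9
  eliminate (3,0): mult=9, new row 3: (0, 9, 6, 1); set L[3][0]=9

U[1][1] = 7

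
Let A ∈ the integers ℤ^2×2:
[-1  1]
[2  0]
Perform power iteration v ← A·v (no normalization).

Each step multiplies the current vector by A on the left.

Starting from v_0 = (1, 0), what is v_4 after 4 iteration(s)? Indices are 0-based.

v_0 = (1, 0).
v_1 = A·v_0 = (-1, 2).
v_2 = A·v_1 = (3, -2).
v_3 = A·v_2 = (-5, 6).
v_4 = A·v_3 = (11, -10).

v_4 = (11, -10)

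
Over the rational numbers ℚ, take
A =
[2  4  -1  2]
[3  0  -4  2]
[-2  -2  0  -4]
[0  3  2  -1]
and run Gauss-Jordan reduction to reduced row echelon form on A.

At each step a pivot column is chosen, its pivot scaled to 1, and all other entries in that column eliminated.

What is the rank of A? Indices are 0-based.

rank = 4

step 1: normalize row 0 (÷2) = (1, 2, -1/2, 1)
  row 1: subtract 3×row0 = (0, -6, -5/2, -1)
  row 2: subtract -2×row0 = (0, 2, -1, -2)
step 2: normalize row 1 (÷-6) = (0, 1, 5/12, 1/6)
  row 0: subtract 2×row1 = (1, 0, -4/3, 2/3)
  row 2: subtract 2×row1 = (0, 0, -11/6, -7/3)
  row 3: subtract 3×row1 = (0, 0, 3/4, -3/2)
step 3: normalize row 2 (÷-11/6) = (0, 0, 1, 14/11)
  row 0: subtract -4/3×row2 = (1, 0, 0, 26/11)
  row 1: subtract 5/12×row2 = (0, 1, 0, -4/11)
  row 3: subtract 3/4×row2 = (0, 0, 0, -27/11)
step 4: normalize row 3 (÷-27/11) = (0, 0, 0, 1)
  row 0: subtract 26/11×row3 = (1, 0, 0, 0)
  row 1: subtract -4/11×row3 = (0, 1, 0, 0)
  row 2: subtract 14/11×row3 = (0, 0, 1, 0)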